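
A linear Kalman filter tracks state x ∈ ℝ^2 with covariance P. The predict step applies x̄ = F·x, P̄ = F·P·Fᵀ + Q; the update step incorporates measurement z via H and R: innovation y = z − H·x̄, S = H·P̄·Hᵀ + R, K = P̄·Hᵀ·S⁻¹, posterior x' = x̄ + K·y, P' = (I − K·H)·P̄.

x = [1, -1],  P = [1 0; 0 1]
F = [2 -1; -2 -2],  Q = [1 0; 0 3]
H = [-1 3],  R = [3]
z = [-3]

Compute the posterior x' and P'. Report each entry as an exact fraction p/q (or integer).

x̄ = F·x = [3, 0]
P̄ = F·P·Fᵀ + Q = [6 -2; -2 11]
y = z − H·x̄ = [0]
S = H·P̄·Hᵀ + R = [120]
K = P̄·Hᵀ·S⁻¹ = [-1/10; 7/24]
x' = x̄ + K·y = [3, 0]
P' = (I − K·H)·P̄ = [24/5 3/2; 3/2 19/24]

x' = [3, 0]
P' = [24/5 3/2; 3/2 19/24]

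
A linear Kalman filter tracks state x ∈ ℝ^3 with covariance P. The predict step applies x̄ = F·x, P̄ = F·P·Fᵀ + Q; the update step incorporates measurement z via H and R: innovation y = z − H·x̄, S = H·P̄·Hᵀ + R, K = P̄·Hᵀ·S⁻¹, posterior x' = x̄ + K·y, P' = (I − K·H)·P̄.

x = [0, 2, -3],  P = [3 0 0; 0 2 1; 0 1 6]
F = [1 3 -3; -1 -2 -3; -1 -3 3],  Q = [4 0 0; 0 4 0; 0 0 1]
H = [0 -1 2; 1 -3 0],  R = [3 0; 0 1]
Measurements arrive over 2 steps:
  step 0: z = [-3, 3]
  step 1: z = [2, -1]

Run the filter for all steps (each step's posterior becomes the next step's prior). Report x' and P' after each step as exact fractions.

step 0: x̄ = F·x = [15, 5, -15]
step 0: P̄ = F·P·Fᵀ + Q = [61 36 -57; 36 81 -36; -57 -36 58]
step 0: y = z − H·x̄ = [32, 3]
step 0: S = H·P̄·Hᵀ + R = [460 309; 309 575]
step 0: K = P̄·Hᵀ·S⁻¹ = [-71727/169019 24730/169019; -24012/169019 -47943/169019; 71641/169019 -23508/169019]
step 0: x' = x̄ + K·y = [314211/169019, -67118/169019, -313297/169019]
step 0: P' = (I − K·H)·P̄ = [713419/169019 229563/169019 7191/169019; 229563/169019 92502/169019 10233/169019; 7191/169019 10233/169019 112578/169019]
step 1: x̄ = F·x = [1052748/169019, 759916/169019, -1052748/169019]
step 1: P̄ = F·P·Fᵀ + Q = [4385253/169019 -1433743/169019 -3709177/169019; -1433743/169019 3856899/169019 1433743/169019; -3709177/169019 1433743/169019 3878196/169019]
step 1: y = z − H·x̄ = [3203450/169019, 1057981/169019]
step 1: S = H·P̄·Hᵀ + R = [14141768/169019 -3016372/169019; -3016372/169019 47868821/169019]
step 1: K = P̄·Hᵀ·S⁻¹ = [-1539913333/3951338376 154997959/987834594; -170766329/1317112792 -92144577/329278198; 549238821/1317112792 -46449335/329278198]
step 1: x' = x̄ + K·y = [-347097697/1975669188, 189046323/658556396, 521542513/658556396]
step 1: P' = (I − K·H)·P̄ = [16130069827/3951338376 1723341999/1317112792 91714333/1317112792; 1723341999/1317112792 697306769/1317112792 92503891/1317112792; 91714333/1317112792 92503891/1317112792 870110177/1317112792]

step 0: x' = [314211/169019, -67118/169019, -313297/169019], P' = [713419/169019 229563/169019 7191/169019; 229563/169019 92502/169019 10233/169019; 7191/169019 10233/169019 112578/169019]
step 1: x' = [-347097697/1975669188, 189046323/658556396, 521542513/658556396], P' = [16130069827/3951338376 1723341999/1317112792 91714333/1317112792; 1723341999/1317112792 697306769/1317112792 92503891/1317112792; 91714333/1317112792 92503891/1317112792 870110177/1317112792]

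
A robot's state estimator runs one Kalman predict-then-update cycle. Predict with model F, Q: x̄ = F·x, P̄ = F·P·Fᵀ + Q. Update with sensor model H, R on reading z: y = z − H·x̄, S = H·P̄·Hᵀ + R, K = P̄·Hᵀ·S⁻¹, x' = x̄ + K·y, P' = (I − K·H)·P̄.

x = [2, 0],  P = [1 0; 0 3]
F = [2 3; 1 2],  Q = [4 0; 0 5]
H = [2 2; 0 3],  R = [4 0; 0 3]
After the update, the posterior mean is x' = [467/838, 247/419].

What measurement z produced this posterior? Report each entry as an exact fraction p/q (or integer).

z = [2, 2]

x̄ = F·x = [4, 2]
P̄ = F·P·Fᵀ + Q = [35 20; 20 18]
S = H·P̄·Hᵀ + R = [376 228; 228 165]
K = P̄·Hᵀ·S⁻¹ = [745/1676 -105/419; 19/838 124/419]
x' − x̄ = [-2885/838, -591/419] = K·y
y = (KᵀK)⁻¹·Kᵀ·(x' − x̄) = [-10, -4]
z = y + H·x̄ = [-10, -4] + [12, 6] = [2, 2]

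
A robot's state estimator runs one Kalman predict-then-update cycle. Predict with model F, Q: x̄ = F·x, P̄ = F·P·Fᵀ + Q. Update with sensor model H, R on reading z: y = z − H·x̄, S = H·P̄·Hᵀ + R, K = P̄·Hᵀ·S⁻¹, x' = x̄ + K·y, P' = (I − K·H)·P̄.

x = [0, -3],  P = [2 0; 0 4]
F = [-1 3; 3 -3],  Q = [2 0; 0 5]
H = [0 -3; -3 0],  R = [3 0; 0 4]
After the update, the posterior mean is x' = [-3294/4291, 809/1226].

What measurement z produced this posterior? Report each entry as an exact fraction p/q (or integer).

x̄ = F·x = [-9, 9]
P̄ = F·P·Fᵀ + Q = [40 -42; -42 59]
S = H·P̄·Hᵀ + R = [534 -378; -378 364]
K = P̄·Hᵀ·S⁻¹ = [6/613 -1371/4291; -200/613 9/1226]
x' − x̄ = [35325/4291, -10225/1226] = K·y
y = (KᵀK)⁻¹·Kᵀ·(x' − x̄) = [25, -25]
z = y + H·x̄ = [25, -25] + [-27, 27] = [-2, 2]

z = [-2, 2]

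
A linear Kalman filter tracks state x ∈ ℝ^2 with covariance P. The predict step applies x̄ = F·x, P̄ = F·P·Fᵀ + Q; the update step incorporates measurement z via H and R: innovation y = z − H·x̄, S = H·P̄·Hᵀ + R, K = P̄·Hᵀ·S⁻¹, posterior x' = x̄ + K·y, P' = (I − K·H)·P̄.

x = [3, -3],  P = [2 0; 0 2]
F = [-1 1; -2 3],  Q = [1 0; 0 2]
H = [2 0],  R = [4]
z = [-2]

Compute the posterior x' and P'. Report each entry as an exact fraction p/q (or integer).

x' = [-11/6, -20/3]
P' = [5/6 5/3; 5/3 34/3]

x̄ = F·x = [-6, -15]
P̄ = F·P·Fᵀ + Q = [5 10; 10 28]
y = z − H·x̄ = [10]
S = H·P̄·Hᵀ + R = [24]
K = P̄·Hᵀ·S⁻¹ = [5/12; 5/6]
x' = x̄ + K·y = [-11/6, -20/3]
P' = (I − K·H)·P̄ = [5/6 5/3; 5/3 34/3]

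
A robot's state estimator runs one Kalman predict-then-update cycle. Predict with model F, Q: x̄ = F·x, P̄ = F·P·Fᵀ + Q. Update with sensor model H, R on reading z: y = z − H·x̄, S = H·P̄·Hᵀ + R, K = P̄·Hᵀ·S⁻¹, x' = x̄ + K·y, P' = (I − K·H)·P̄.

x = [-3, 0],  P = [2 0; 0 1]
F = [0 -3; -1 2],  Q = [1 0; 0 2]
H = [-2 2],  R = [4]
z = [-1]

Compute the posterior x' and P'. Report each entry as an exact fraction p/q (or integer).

x̄ = F·x = [0, 3]
P̄ = F·P·Fᵀ + Q = [10 -6; -6 8]
y = z − H·x̄ = [-7]
S = H·P̄·Hᵀ + R = [124]
K = P̄·Hᵀ·S⁻¹ = [-8/31; 7/31]
x' = x̄ + K·y = [56/31, 44/31]
P' = (I − K·H)·P̄ = [54/31 38/31; 38/31 52/31]

x' = [56/31, 44/31]
P' = [54/31 38/31; 38/31 52/31]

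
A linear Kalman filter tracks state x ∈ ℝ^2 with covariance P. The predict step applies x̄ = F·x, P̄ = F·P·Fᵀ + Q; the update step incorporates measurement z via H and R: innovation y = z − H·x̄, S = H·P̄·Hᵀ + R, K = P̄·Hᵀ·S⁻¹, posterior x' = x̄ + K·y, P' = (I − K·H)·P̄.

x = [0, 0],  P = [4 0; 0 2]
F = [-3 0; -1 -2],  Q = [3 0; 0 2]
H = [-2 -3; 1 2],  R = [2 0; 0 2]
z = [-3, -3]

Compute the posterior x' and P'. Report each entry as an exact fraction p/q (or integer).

x̄ = F·x = [0, 0]
P̄ = F·P·Fᵀ + Q = [39 12; 12 14]
y = z − H·x̄ = [-3, -3]
S = H·P̄·Hᵀ + R = [428 -246; -246 145]
K = P̄·Hᵀ·S⁻¹ = [-129/193 -135/193; 135/772 221/386]
x' = x̄ + K·y = [792/193, -1731/772]
P' = (I − K·H)·P̄ = [1326/193 -798/193; -798/193 1019/386]

x' = [792/193, -1731/772]
P' = [1326/193 -798/193; -798/193 1019/386]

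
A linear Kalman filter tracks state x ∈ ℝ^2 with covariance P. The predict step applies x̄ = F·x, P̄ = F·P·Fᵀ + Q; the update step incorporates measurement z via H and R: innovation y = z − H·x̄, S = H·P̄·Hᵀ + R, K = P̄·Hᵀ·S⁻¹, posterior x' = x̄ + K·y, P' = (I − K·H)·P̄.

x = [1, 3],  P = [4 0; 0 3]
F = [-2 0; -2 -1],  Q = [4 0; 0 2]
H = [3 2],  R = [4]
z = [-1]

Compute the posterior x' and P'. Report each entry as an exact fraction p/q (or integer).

x̄ = F·x = [-2, -5]
P̄ = F·P·Fᵀ + Q = [20 16; 16 21]
y = z − H·x̄ = [15]
S = H·P̄·Hᵀ + R = [460]
K = P̄·Hᵀ·S⁻¹ = [1/5; 9/46]
x' = x̄ + K·y = [1, -95/46]
P' = (I − K·H)·P̄ = [8/5 -2; -2 78/23]

x' = [1, -95/46]
P' = [8/5 -2; -2 78/23]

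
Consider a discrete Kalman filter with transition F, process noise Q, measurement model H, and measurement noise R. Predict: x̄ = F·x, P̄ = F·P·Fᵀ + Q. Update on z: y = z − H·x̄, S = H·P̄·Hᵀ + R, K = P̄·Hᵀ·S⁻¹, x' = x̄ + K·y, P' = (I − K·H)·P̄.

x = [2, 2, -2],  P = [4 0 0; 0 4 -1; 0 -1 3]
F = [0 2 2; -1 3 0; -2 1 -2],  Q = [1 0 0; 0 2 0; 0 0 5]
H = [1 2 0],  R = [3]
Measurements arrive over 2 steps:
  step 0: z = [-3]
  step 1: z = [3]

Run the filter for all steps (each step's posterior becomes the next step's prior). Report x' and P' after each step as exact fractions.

step 0: x' = [-19/8, -1/4, -1/12], P' = [765/88 -177/44 -563/44; -177/44 57/22 147/22; -563/44 147/22 2081/66]
step 1: x' = [-48637/103438, 179393/103438, 238832/51719], P' = [864937/51719 -791779/103438 -1229140/51719; -791779/103438 218296/51719 605486/51719; -1229140/51719 605486/51719 2313937/51719]

step 0: x̄ = F·x = [0, 4, 2]
step 0: P̄ = F·P·Fᵀ + Q = [21 18 -2; 18 42 26; -2 26 41]
step 0: y = z − H·x̄ = [-11]
step 0: S = H·P̄·Hᵀ + R = [264]
step 0: K = P̄·Hᵀ·S⁻¹ = [19/88; 17/44; 25/132]
step 0: x' = x̄ + K·y = [-19/8, -1/4, -1/12]
step 0: P' = (I − K·H)·P̄ = [765/88 -177/44 -563/44; -177/44 57/22 147/22; -563/44 147/22 2081/66]
step 1: x̄ = F·x = [-2/3, 13/8, 14/3]
step 1: P̄ = F·P·Fᵀ + Q = [6301/33 982/11 -2212/33; 982/11 5117/88 -136/11; -2212/33 -136/11 1831/33]
step 1: y = z − H·x̄ = [5/12]
step 1: S = H·P̄·Hᵀ + R = [51719/66]
step 1: K = P̄·Hᵀ·S⁻¹ = [24386/51719; 27135/103438; -6056/51719]
step 1: x' = x̄ + K·y = [-48637/103438, 179393/103438, 238832/51719]
step 1: P' = (I − K·H)·P̄ = [864937/51719 -791779/103438 -1229140/51719; -791779/103438 218296/51719 605486/51719; -1229140/51719 605486/51719 2313937/51719]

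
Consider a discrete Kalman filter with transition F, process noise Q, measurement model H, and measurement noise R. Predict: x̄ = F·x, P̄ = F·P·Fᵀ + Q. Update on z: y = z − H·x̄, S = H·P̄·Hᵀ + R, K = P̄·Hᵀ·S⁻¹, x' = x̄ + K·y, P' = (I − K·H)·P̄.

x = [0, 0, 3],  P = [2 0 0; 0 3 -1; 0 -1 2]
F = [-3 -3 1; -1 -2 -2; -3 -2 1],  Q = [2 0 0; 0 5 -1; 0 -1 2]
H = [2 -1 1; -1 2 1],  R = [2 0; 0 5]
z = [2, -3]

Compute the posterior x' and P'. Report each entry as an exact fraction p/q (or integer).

x' = [-137/551, -4833/2204, 871/2204]
P' = [10662/6061 10861/6061 -6045/6061; 10861/6061 61999/24244 -23209/24244; -6045/6061 -23209/24244 39703/24244]

x̄ = F·x = [3, -6, 3]
P̄ = F·P·Fᵀ + Q = [55 16 43; 16 19 11; 43 11 38]
y = z − H·x̄ = [-13, 9]
S = H·P̄·Hᵀ + R = [365 24; 24 68]
K = P̄·Hᵀ·S⁻¹ = [2209/6061 1003/6061; 210/6061 11469/24244; 1819/6061 3493/24244]
x' = x̄ + K·y = [-137/551, -4833/2204, 871/2204]
P' = (I − K·H)·P̄ = [10662/6061 10861/6061 -6045/6061; 10861/6061 61999/24244 -23209/24244; -6045/6061 -23209/24244 39703/24244]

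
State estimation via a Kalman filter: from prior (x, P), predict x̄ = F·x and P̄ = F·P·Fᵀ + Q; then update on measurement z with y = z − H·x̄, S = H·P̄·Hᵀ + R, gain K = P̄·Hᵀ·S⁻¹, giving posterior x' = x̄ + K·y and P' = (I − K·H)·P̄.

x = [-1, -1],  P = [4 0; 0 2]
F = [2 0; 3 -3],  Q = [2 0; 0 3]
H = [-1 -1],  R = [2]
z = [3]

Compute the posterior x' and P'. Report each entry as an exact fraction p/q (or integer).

x̄ = F·x = [-2, 0]
P̄ = F·P·Fᵀ + Q = [18 24; 24 57]
y = z − H·x̄ = [1]
S = H·P̄·Hᵀ + R = [125]
K = P̄·Hᵀ·S⁻¹ = [-42/125; -81/125]
x' = x̄ + K·y = [-292/125, -81/125]
P' = (I − K·H)·P̄ = [486/125 -402/125; -402/125 564/125]

x' = [-292/125, -81/125]
P' = [486/125 -402/125; -402/125 564/125]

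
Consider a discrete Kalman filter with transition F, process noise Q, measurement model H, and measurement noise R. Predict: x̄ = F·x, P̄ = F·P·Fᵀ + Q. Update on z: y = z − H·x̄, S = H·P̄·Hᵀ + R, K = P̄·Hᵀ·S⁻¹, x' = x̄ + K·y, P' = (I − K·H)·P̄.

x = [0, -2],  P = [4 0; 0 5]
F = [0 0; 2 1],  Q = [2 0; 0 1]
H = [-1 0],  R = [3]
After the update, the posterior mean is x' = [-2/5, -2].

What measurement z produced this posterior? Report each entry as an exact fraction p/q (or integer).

x̄ = F·x = [0, -2]
P̄ = F·P·Fᵀ + Q = [2 0; 0 22]
S = H·P̄·Hᵀ + R = [5]
K = P̄·Hᵀ·S⁻¹ = [-2/5; 0]
x' − x̄ = [-2/5, 0] = K·y
y = (KᵀK)⁻¹·Kᵀ·(x' − x̄) = [1]
z = y + H·x̄ = [1] + [0] = [1]

z = [1]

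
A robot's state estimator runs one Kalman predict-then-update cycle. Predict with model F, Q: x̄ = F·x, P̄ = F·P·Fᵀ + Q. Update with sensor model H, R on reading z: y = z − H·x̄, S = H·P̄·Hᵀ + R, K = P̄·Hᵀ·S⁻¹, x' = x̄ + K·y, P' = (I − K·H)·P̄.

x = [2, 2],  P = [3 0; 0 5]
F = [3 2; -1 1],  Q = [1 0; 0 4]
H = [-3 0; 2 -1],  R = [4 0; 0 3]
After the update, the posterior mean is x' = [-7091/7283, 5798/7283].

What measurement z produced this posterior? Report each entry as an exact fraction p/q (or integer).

x̄ = F·x = [10, 0]
P̄ = F·P·Fᵀ + Q = [48 1; 1 12]
S = H·P̄·Hᵀ + R = [436 -285; -285 203]
K = P̄·Hᵀ·S⁻¹ = [-2157/7283 380/7283; -3459/7283 -5215/7283]
x' − x̄ = [-79921/7283, 5798/7283] = K·y
y = (KᵀK)⁻¹·Kᵀ·(x' − x̄) = [33, -23]
z = y + H·x̄ = [33, -23] + [-30, 20] = [3, -3]

z = [3, -3]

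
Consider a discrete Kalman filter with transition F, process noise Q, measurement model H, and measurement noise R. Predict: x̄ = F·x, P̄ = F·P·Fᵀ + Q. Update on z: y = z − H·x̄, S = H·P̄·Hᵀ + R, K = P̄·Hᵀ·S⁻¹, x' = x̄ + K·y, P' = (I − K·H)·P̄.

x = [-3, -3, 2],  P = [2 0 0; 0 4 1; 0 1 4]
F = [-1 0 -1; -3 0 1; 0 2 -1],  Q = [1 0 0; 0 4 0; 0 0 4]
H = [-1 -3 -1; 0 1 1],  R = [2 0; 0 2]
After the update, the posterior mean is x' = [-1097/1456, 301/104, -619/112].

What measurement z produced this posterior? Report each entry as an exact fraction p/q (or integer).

z = [-2, -2]

x̄ = F·x = [1, 11, -8]
P̄ = F·P·Fᵀ + Q = [7 2 2; 2 26 -2; 2 -2 20]
S = H·P̄·Hᵀ + R = [267 -94; -94 44]
K = P̄·Hᵀ·S⁻¹ = [-71/728 -171/1456; -21/52 -33/104; 19/56 127/112]
x' − x̄ = [-2553/1456, -843/104, 277/112] = K·y
y = (KᵀK)⁻¹·Kᵀ·(x' − x̄) = [24, -5]
z = y + H·x̄ = [24, -5] + [-26, 3] = [-2, -2]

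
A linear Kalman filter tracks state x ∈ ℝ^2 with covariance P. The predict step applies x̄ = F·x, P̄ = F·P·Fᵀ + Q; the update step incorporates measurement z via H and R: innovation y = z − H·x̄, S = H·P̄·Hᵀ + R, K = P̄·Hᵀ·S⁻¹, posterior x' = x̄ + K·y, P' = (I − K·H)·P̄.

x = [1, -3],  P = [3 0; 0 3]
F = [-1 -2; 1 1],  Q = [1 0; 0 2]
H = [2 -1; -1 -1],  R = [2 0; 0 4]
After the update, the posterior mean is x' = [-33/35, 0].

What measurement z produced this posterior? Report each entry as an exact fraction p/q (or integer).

x̄ = F·x = [5, -2]
P̄ = F·P·Fᵀ + Q = [16 -9; -9 8]
S = H·P̄·Hᵀ + R = [110 -15; -15 10]
K = P̄·Hᵀ·S⁻¹ = [61/175 -31/175; -7/25 -8/25]
x' − x̄ = [-208/35, 2] = K·y
y = (KᵀK)⁻¹·Kᵀ·(x' − x̄) = [-14, 6]
z = y + H·x̄ = [-14, 6] + [12, -3] = [-2, 3]

z = [-2, 3]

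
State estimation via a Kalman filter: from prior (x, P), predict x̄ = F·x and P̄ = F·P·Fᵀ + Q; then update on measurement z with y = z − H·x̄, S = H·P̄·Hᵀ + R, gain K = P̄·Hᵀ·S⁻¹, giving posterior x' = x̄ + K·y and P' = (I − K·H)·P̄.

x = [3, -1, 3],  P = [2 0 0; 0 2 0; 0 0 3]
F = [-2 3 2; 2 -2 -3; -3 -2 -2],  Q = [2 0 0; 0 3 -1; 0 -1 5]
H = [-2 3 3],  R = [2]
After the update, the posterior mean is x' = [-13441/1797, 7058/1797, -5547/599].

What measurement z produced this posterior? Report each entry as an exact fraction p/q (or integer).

x̄ = F·x = [-3, -1, -13]
P̄ = F·P·Fᵀ + Q = [40 -38 -12; -38 46 13; -12 13 43]
S = H·P̄·Hᵀ + R = [1797]
K = P̄·Hᵀ·S⁻¹ = [-230/1797; 253/1797; 64/599]
x' − x̄ = [-8050/1797, 8855/1797, 2240/599] = K·y
y = (KᵀK)⁻¹·Kᵀ·(x' − x̄) = [35]
z = y + H·x̄ = [35] + [-36] = [-1]

z = [-1]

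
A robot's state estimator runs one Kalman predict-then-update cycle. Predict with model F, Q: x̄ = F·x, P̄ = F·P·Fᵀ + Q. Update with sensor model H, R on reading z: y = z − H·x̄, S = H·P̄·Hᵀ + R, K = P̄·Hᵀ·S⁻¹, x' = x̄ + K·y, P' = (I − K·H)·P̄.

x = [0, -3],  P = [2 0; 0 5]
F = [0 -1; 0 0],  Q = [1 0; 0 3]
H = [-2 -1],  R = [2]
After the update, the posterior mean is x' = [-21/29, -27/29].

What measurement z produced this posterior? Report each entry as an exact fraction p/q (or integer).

z = [3]

x̄ = F·x = [3, 0]
P̄ = F·P·Fᵀ + Q = [6 0; 0 3]
S = H·P̄·Hᵀ + R = [29]
K = P̄·Hᵀ·S⁻¹ = [-12/29; -3/29]
x' − x̄ = [-108/29, -27/29] = K·y
y = (KᵀK)⁻¹·Kᵀ·(x' − x̄) = [9]
z = y + H·x̄ = [9] + [-6] = [3]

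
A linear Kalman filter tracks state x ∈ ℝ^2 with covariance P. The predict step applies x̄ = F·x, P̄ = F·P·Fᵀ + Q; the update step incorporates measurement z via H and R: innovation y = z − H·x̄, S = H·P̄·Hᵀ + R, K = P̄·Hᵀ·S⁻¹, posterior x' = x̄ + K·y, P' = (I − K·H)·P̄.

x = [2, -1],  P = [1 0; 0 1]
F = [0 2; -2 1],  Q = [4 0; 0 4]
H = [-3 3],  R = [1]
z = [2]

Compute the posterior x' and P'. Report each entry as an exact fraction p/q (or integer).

x̄ = F·x = [-2, -5]
P̄ = F·P·Fᵀ + Q = [8 2; 2 9]
y = z − H·x̄ = [11]
S = H·P̄·Hᵀ + R = [118]
K = P̄·Hᵀ·S⁻¹ = [-9/59; 21/118]
x' = x̄ + K·y = [-217/59, -359/118]
P' = (I − K·H)·P̄ = [310/59 307/59; 307/59 621/118]

x' = [-217/59, -359/118]
P' = [310/59 307/59; 307/59 621/118]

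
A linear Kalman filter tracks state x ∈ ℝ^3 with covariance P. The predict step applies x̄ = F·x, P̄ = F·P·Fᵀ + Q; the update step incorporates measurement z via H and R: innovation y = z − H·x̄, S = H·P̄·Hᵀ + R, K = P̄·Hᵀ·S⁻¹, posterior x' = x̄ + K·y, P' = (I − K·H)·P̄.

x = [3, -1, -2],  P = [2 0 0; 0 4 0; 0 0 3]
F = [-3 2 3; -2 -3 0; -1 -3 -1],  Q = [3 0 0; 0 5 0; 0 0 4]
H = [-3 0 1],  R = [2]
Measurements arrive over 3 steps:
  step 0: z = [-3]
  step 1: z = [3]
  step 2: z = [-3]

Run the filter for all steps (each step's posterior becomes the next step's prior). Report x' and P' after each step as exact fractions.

step 0: x̄ = F·x = [-17, -3, 2]
step 0: P̄ = F·P·Fᵀ + Q = [64 -12 -27; -12 49 40; -27 40 45]
step 0: y = z − H·x̄ = [-56]
step 0: S = H·P̄·Hᵀ + R = [785]
step 0: K = P̄·Hᵀ·S⁻¹ = [-219/785; 76/785; 126/785]
step 0: x' = x̄ + K·y = [-1081/785, -6611/785, -5486/785]
step 0: P' = (I − K·H)·P̄ = [2279/785 7224/785 6399/785; 7224/785 32689/785 21824/785; 6399/785 21824/785 19449/785]
step 1: x̄ = F·x = [-26437/785, 4399/157, 5280/157]
step 1: P̄ = F·P·Fᵀ + Q = [388681/785 -76230/157 -87428/157; -76230/157 78786/157 88409/157; -87428/157 88409/157 101231/157]
step 1: y = z − H·x̄ = [-103356/785]
step 1: S = H·P̄·Hᵀ + R = [6628694/785]
step 1: K = P̄·Hᵀ·S⁻¹ = [-1603183/6628694; 1585495/6628694; 1817575/6628694]
step 1: x' = x̄ + K·y = [-6079109/3314347, -11511017/3314347, -8190930/3314347]
step 1: P' = (I − K·H)·P̄ = [7963925/6628694 19505621/6628694 20685409/6628694; 19505621/6628694 124136347/6628694 61687853/6628694; 20685409/6628694 61687853/6628694 65691377/6628694]
step 2: x̄ = F·x = [-29357497/3314347, 46691269/3314347, 48803090/3314347]
step 2: P̄ = F·P·Fᵀ + Q = [656589305/3314347 -639404779/3314347 -730013737/3314347; -639404779/3314347 1416293745/6628694 1535139939/6628694; -730013737/3314347 1535139939/6628694 1745928863/6628694]
step 2: y = z − H·x̄ = [-146818622/3314347]
step 2: S = H·P̄·Hᵀ + R = [22337958585/6628694]
step 2: K = P̄·Hᵀ·S⁻¹ = [-5399563304/22337958585; 1790522871/7445986195; 1225202257/4467591717]
step 2: x' = x̄ + K·y = [41326358269/22337958585, 25579833319/7445986195, 11510494708/4467591717]
step 2: P' = (I − K·H)·P̄ = [26920164211/22337958585 22031983121/7445986195 13992273205/4467591717; 22031983121/7445986195 139965311208/7445986195 13935399021/1489197239; 13992273205/4467591717 13935399021/1489197239 44427224129/4467591717]

step 0: x' = [-1081/785, -6611/785, -5486/785], P' = [2279/785 7224/785 6399/785; 7224/785 32689/785 21824/785; 6399/785 21824/785 19449/785]
step 1: x' = [-6079109/3314347, -11511017/3314347, -8190930/3314347], P' = [7963925/6628694 19505621/6628694 20685409/6628694; 19505621/6628694 124136347/6628694 61687853/6628694; 20685409/6628694 61687853/6628694 65691377/6628694]
step 2: x' = [41326358269/22337958585, 25579833319/7445986195, 11510494708/4467591717], P' = [26920164211/22337958585 22031983121/7445986195 13992273205/4467591717; 22031983121/7445986195 139965311208/7445986195 13935399021/1489197239; 13992273205/4467591717 13935399021/1489197239 44427224129/4467591717]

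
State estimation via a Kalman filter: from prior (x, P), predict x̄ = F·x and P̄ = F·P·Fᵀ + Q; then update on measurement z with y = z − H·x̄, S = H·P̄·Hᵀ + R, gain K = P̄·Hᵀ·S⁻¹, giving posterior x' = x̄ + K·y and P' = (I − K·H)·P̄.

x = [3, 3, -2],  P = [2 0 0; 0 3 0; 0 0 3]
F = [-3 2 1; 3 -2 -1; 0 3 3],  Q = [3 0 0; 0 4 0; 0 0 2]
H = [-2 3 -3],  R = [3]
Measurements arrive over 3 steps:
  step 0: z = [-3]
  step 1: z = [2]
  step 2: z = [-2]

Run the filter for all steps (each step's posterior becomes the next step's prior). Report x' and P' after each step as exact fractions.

step 0: x' = [-1027/365, 1008/365, 4109/730], P' = [2556/365 -1209/365 -2871/365; -1209/365 2411/365 3174/365; -2871/365 3174/365 10277/730]
step 1: x' = [-214461/336740, 235811/336740, 15785/33674], P' = [5081023/673480 -2594733/673480 -147611/16837; -2594733/673480 4821343/673480 161832/16837; -147611/16837 161832/16837 525219/33674]
step 2: x' = [477599623/774481948, -470674315/774481948, -271598547/774481948], P' = [2926749939/387240974 -2993992179/774481948 -13613963577/1548963896; -2993992179/774481948 2777171393/387240974 14921482749/1548963896; -13613963577/1548963896 14921482749/1548963896 24215378329/1548963896]

step 0: x̄ = F·x = [-5, 5, 3]
step 0: P̄ = F·P·Fᵀ + Q = [36 -33 27; -33 37 -27; 27 -27 56]
step 0: y = z − H·x̄ = [-19]
step 0: S = H·P̄·Hᵀ + R = [2190]
step 0: K = P̄·Hᵀ·S⁻¹ = [-42/365; 43/365; -101/730]
step 0: x' = x̄ + K·y = [-1027/365, 1008/365, 4109/730]
step 0: P' = (I − K·H)·P̄ = [2556/365 -1209/365 -2871/365; -1209/365 2411/365 3174/365; -2871/365 3174/365 10277/730]
step 1: x̄ = F·x = [14303/730, -14303/730, 3675/146]
step 1: P̄ = F·P·Fᵀ + Q = [166623/730 -164433/730 38067/146; -164433/730 167353/730 -38067/146; 38067/146 -38067/146 50323/146]
step 1: y = z − H·x̄ = [12810/73]
step 1: S = H·P̄·Hᵀ + R = [1212264/73]
step 1: K = P̄·Hᵀ·S⁻¹ = [-46585/404088; 15577/134696; -14221/101022]
step 1: x' = x̄ + K·y = [-214461/336740, 235811/336740, 15785/33674]
step 1: P' = (I − K·H)·P̄ = [5081023/673480 -2594733/673480 -147611/16837; -2594733/673480 4821343/673480 161832/16837; -147611/16837 161832/16837 525219/33674]
step 2: x̄ = F·x = [254571/67348, -254571/67348, 1180983/336740]
step 2: P̄ = F·P·Fᵀ + Q = [33999191/134696 -33595103/134696 39038655/134696; -33595103/134696 34133887/134696 -39038655/134696; 39038655/134696 -39038655/134696 255797507/673480]
step 2: y = z − H·x̄ = [2308436/84185]
step 2: S = H·P̄·Hᵀ + R = [1548963896/84185]
step 2: K = P̄·Hᵀ·S⁻¹ = [-178687285/1548963896; 179192395/1548963896; -108959931/774481948]
step 2: x' = x̄ + K·y = [477599623/774481948, -470674315/774481948, -271598547/774481948]
step 2: P' = (I − K·H)·P̄ = [2926749939/387240974 -2993992179/774481948 -13613963577/1548963896; -2993992179/774481948 2777171393/387240974 14921482749/1548963896; -13613963577/1548963896 14921482749/1548963896 24215378329/1548963896]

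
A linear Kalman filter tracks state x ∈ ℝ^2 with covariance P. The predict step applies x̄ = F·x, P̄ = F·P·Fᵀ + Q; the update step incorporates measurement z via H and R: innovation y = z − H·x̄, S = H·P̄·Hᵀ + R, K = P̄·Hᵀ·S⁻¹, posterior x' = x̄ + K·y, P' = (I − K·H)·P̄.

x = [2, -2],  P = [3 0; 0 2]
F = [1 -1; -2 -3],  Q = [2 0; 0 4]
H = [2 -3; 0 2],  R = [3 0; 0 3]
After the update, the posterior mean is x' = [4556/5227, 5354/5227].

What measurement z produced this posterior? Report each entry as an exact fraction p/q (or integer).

z = [-2, 1]

x̄ = F·x = [4, 2]
P̄ = F·P·Fᵀ + Q = [7 0; 0 34]
S = H·P̄·Hᵀ + R = [337 -204; -204 139]
K = P̄·Hᵀ·S⁻¹ = [1946/5227 2856/5227; -306/5227 2108/5227]
x' − x̄ = [-16352/5227, -5100/5227] = K·y
y = (KᵀK)⁻¹·Kᵀ·(x' − x̄) = [-4, -3]
z = y + H·x̄ = [-4, -3] + [2, 4] = [-2, 1]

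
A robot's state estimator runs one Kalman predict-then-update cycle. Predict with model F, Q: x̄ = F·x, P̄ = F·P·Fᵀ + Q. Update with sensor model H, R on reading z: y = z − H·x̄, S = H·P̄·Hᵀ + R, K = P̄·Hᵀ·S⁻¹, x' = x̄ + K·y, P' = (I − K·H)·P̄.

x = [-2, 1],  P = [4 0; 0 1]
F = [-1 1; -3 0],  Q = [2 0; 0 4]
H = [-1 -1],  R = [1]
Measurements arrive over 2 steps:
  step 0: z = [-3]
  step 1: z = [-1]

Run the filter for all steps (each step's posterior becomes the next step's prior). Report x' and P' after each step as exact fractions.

step 0: x' = [17/12, 5/3], P' = [143/72 -31/18; -31/18 22/9]
step 1: x' = [95/44, -5/4], P' = [817/440 -59/40; -59/40 83/40]

step 0: x̄ = F·x = [3, 6]
step 0: P̄ = F·P·Fᵀ + Q = [7 12; 12 40]
step 0: y = z − H·x̄ = [6]
step 0: S = H·P̄·Hᵀ + R = [72]
step 0: K = P̄·Hᵀ·S⁻¹ = [-19/72; -13/18]
step 0: x' = x̄ + K·y = [17/12, 5/3]
step 0: P' = (I − K·H)·P̄ = [143/72 -31/18; -31/18 22/9]
step 1: x̄ = F·x = [1/4, -17/4]
step 1: P̄ = F·P·Fᵀ + Q = [79/8 89/8; 89/8 175/8]
step 1: y = z − H·x̄ = [-5]
step 1: S = H·P̄·Hᵀ + R = [55]
step 1: K = P̄·Hᵀ·S⁻¹ = [-21/55; -3/5]
step 1: x' = x̄ + K·y = [95/44, -5/4]
step 1: P' = (I − K·H)·P̄ = [817/440 -59/40; -59/40 83/40]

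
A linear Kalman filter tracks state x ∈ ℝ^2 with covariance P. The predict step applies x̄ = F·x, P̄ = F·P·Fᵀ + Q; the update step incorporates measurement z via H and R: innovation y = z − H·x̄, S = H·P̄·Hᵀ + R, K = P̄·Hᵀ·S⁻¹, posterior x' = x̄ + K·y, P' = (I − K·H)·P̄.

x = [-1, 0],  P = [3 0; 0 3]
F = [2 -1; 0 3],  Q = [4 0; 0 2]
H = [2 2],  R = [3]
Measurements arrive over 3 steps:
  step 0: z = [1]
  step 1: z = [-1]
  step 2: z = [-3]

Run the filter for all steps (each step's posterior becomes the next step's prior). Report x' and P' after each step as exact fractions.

step 0: x' = [-146/123, 200/123], P' = [1937/123 -1907/123; -1907/123 1967/123]
step 1: x' = [-7252/1587, 6628/1587], P' = [227491/1587 -226999/1587; -226999/1587 227605/1587]
step 2: x' = [-274924/20139, 245848/20139], P' = [25996337/20139 -25989233/20139; -25989233/20139 25996043/20139]

step 0: x̄ = F·x = [-2, 0]
step 0: P̄ = F·P·Fᵀ + Q = [19 -9; -9 29]
step 0: y = z − H·x̄ = [5]
step 0: S = H·P̄·Hᵀ + R = [123]
step 0: K = P̄·Hᵀ·S⁻¹ = [20/123; 40/123]
step 0: x' = x̄ + K·y = [-146/123, 200/123]
step 0: P' = (I − K·H)·P̄ = [1937/123 -1907/123; -1907/123 1967/123]
step 1: x̄ = F·x = [-4, 200/41]
step 1: P̄ = F·P·Fᵀ + Q = [145 -141; -141 5983/41]
step 1: y = z − H·x̄ = [-113/41]
step 1: S = H·P̄·Hᵀ + R = [1587/41]
step 1: K = P̄·Hᵀ·S⁻¹ = [328/1587; 404/1587]
step 1: x' = x̄ + K·y = [-7252/1587, 6628/1587]
step 1: P' = (I − K·H)·P̄ = [227491/1587 -226999/1587; -226999/1587 227605/1587]
step 2: x̄ = F·x = [-7044/529, 6628/529]
step 2: P̄ = F·P·Fᵀ + Q = [683971/529 -681603/529; -681603/529 683873/529]
step 2: y = z − H·x̄ = [-755/529]
step 2: S = H·P̄·Hᵀ + R = [20139/529]
step 2: K = P̄·Hᵀ·S⁻¹ = [4736/20139; 4540/20139]
step 2: x' = x̄ + K·y = [-274924/20139, 245848/20139]
step 2: P' = (I − K·H)·P̄ = [25996337/20139 -25989233/20139; -25989233/20139 25996043/20139]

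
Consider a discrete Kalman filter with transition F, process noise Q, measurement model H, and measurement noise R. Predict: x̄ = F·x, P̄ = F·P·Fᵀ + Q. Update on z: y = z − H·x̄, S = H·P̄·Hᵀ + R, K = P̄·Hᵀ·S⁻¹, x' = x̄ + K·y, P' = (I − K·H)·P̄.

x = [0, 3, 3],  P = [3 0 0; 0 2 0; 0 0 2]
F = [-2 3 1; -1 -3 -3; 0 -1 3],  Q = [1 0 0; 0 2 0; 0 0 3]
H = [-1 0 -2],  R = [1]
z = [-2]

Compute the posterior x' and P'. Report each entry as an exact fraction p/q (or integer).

x̄ = F·x = [12, -18, 6]
P̄ = F·P·Fᵀ + Q = [33 -18 0; -18 41 -12; 0 -12 23]
y = z − H·x̄ = [22]
S = H·P̄·Hᵀ + R = [126]
K = P̄·Hᵀ·S⁻¹ = [-11/42; 1/3; -23/63]
x' = x̄ + K·y = [131/21, -32/3, -128/63]
P' = (I − K·H)·P̄ = [341/14 -7 -253/21; -7 27 10/3; -253/21 10/3 391/63]

x' = [131/21, -32/3, -128/63]
P' = [341/14 -7 -253/21; -7 27 10/3; -253/21 10/3 391/63]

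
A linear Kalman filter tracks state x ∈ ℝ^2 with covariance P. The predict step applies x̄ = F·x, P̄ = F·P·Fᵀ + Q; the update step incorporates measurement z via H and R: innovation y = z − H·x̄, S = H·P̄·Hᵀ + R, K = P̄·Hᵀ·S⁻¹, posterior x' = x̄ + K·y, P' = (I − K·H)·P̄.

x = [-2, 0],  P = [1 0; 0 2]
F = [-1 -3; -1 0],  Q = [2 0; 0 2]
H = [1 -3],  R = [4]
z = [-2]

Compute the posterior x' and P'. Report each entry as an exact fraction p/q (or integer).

x̄ = F·x = [2, 2]
P̄ = F·P·Fᵀ + Q = [21 1; 1 3]
y = z − H·x̄ = [2]
S = H·P̄·Hᵀ + R = [46]
K = P̄·Hᵀ·S⁻¹ = [9/23; -4/23]
x' = x̄ + K·y = [64/23, 38/23]
P' = (I − K·H)·P̄ = [321/23 95/23; 95/23 37/23]

x' = [64/23, 38/23]
P' = [321/23 95/23; 95/23 37/23]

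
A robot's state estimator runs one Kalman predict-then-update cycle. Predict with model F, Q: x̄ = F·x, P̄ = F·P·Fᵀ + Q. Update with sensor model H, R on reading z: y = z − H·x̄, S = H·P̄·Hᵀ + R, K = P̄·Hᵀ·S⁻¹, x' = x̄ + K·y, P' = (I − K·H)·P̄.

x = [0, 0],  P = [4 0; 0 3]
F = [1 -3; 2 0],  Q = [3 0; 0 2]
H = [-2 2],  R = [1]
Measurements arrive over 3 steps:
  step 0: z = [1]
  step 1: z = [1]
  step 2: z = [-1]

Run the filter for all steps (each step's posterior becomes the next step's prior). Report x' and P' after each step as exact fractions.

step 0: x' = [-52/145, 4/29], P' = [2226/145 440/29; 440/29 442/29]
step 1: x' = [-47890/48103, -23860/48103], P' = [89973/48103 83940/48103; 83940/48103 269762/144309]
step 2: x' = [-399034/735751, -6997604/6621759], P' = [1367208/735751 1271250/735751; 1271250/735751 12221042/6621759]

step 0: x̄ = F·x = [0, 0]
step 0: P̄ = F·P·Fᵀ + Q = [34 8; 8 18]
step 0: y = z − H·x̄ = [1]
step 0: S = H·P̄·Hᵀ + R = [145]
step 0: K = P̄·Hᵀ·S⁻¹ = [-52/145; 4/29]
step 0: x' = x̄ + K·y = [-52/145, 4/29]
step 0: P' = (I − K·H)·P̄ = [2226/145 440/29; 440/29 442/29]
step 1: x̄ = F·x = [-112/145, -104/145]
step 1: P̄ = F·P·Fᵀ + Q = [9351/145 -8748/145; -8748/145 9194/145]
step 1: y = z − H·x̄ = [129/145]
step 1: S = H·P̄·Hᵀ + R = [144309/145]
step 1: K = P̄·Hᵀ·S⁻¹ = [-12066/48103; 35884/144309]
step 1: x' = x̄ + K·y = [-47890/48103, -23860/48103]
step 1: P' = (I − K·H)·P̄ = [89973/48103 83940/48103; 83940/48103 269762/144309]
step 2: x̄ = F·x = [23690/48103, -95780/48103]
step 2: P̄ = F·P·Fᵀ + Q = [539928/48103 -323694/48103; -323694/48103 456098/48103]
step 2: y = z − H·x̄ = [190837/48103]
step 2: S = H·P̄·Hᵀ + R = [6621759/48103]
step 2: K = P̄·Hᵀ·S⁻¹ = [-191916/735751; 1559584/6621759]
step 2: x' = x̄ + K·y = [-399034/735751, -6997604/6621759]
step 2: P' = (I − K·H)·P̄ = [1367208/735751 1271250/735751; 1271250/735751 12221042/6621759]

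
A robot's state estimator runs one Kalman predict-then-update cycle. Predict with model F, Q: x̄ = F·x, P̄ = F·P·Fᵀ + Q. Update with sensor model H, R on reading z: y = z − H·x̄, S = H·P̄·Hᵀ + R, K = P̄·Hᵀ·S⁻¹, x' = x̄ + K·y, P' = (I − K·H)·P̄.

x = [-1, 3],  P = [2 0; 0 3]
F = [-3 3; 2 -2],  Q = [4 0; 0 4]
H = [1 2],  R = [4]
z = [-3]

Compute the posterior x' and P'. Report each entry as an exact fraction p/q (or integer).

x' = [337/29, -214/29]
P' = [1300/29 -672/29; -672/29 372/29]

x̄ = F·x = [12, -8]
P̄ = F·P·Fᵀ + Q = [49 -30; -30 24]
y = z − H·x̄ = [1]
S = H·P̄·Hᵀ + R = [29]
K = P̄·Hᵀ·S⁻¹ = [-11/29; 18/29]
x' = x̄ + K·y = [337/29, -214/29]
P' = (I − K·H)·P̄ = [1300/29 -672/29; -672/29 372/29]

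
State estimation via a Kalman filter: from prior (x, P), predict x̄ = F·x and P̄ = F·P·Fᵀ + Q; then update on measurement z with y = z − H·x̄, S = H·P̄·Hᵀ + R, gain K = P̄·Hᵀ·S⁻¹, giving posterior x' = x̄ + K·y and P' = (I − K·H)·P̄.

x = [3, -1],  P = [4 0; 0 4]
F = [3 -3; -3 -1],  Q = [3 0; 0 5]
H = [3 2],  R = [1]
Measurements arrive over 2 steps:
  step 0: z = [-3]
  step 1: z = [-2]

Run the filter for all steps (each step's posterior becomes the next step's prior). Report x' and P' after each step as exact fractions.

step 0: x̄ = F·x = [12, -8]
step 0: P̄ = F·P·Fᵀ + Q = [75 -24; -24 45]
step 0: y = z − H·x̄ = [-23]
step 0: S = H·P̄·Hᵀ + R = [568]
step 0: K = P̄·Hᵀ·S⁻¹ = [177/568; 9/284]
step 0: x' = x̄ + K·y = [2745/568, -2479/284]
step 0: P' = (I − K·H)·P̄ = [11271/568 -8409/284; -8409/284 6309/142]
step 1: x̄ = F·x = [23109/568, -3277/568]
step 1: P̄ = F·P·Fᵀ + Q = [632991/568 -126639/568; -126639/568 28607/568]
step 1: y = z − H·x̄ = [-63909/568]
step 1: S = H·P̄·Hᵀ + R = [4292247/568]
step 1: K = P̄·Hᵀ·S⁻¹ = [548565/1430749; -322703/4292247]
step 1: x' = x̄ + K·y = [-3512433/1430749, 3848552/1430749]
step 1: P' = (I − K·H)·P̄ = [5071413/1430749 -7332837/1430749; -7332837/1430749 32836415/4292247]

step 0: x' = [2745/568, -2479/284], P' = [11271/568 -8409/284; -8409/284 6309/142]
step 1: x' = [-3512433/1430749, 3848552/1430749], P' = [5071413/1430749 -7332837/1430749; -7332837/1430749 32836415/4292247]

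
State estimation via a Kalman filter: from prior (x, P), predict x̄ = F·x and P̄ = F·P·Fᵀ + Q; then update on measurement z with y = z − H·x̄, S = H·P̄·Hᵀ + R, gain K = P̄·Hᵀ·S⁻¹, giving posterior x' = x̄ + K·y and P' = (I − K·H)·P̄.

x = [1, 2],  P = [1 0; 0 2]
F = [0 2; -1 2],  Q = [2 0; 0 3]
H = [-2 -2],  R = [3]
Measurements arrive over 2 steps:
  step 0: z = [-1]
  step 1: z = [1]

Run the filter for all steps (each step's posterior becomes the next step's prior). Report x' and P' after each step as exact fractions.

step 0: x̄ = F·x = [4, 3]
step 0: P̄ = F·P·Fᵀ + Q = [10 8; 8 12]
step 0: y = z − H·x̄ = [13]
step 0: S = H·P̄·Hᵀ + R = [155]
step 0: K = P̄·Hᵀ·S⁻¹ = [-36/155; -8/31]
step 0: x' = x̄ + K·y = [152/155, -11/31]
step 0: P' = (I − K·H)·P̄ = [254/155 -40/31; -40/31 52/31]
step 1: x̄ = F·x = [-22/31, -262/155]
step 1: P̄ = F·P·Fᵀ + Q = [270/31 288/31; 288/31 2559/155]
step 1: y = z − H·x̄ = [-19/5]
step 1: S = H·P̄·Hᵀ + R = [891/5]
step 1: K = P̄·Hᵀ·S⁻¹ = [-20/99; -86/297]
step 1: x' = x̄ + K·y = [178/3069, -5432/9207]
step 1: P' = (I − K·H)·P̄ = [490/341 -1160/1023; -1160/1023 4813/3069]

step 0: x' = [152/155, -11/31], P' = [254/155 -40/31; -40/31 52/31]
step 1: x' = [178/3069, -5432/9207], P' = [490/341 -1160/1023; -1160/1023 4813/3069]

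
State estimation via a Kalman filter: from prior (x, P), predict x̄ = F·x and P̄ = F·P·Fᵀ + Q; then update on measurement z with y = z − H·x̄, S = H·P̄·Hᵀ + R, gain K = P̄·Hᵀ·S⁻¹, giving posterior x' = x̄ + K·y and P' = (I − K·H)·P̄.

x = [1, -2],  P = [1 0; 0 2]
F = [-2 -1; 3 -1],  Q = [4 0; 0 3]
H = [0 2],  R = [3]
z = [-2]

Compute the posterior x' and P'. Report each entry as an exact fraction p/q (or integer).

x' = [96/59, -41/59]
P' = [526/59 -12/59; -12/59 42/59]

x̄ = F·x = [0, 5]
P̄ = F·P·Fᵀ + Q = [10 -4; -4 14]
y = z − H·x̄ = [-12]
S = H·P̄·Hᵀ + R = [59]
K = P̄·Hᵀ·S⁻¹ = [-8/59; 28/59]
x' = x̄ + K·y = [96/59, -41/59]
P' = (I − K·H)·P̄ = [526/59 -12/59; -12/59 42/59]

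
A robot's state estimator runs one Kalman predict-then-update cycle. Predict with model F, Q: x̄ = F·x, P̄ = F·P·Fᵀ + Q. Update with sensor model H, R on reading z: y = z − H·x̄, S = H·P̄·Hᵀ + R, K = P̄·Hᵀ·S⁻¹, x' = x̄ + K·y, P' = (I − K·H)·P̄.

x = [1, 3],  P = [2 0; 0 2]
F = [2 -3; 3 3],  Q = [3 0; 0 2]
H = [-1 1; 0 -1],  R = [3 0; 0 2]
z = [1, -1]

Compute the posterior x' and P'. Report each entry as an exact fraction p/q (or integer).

x' = [-61/168, 391/336]
P' = [86/21 131/84; 131/84 295/168]

x̄ = F·x = [-7, 12]
P̄ = F·P·Fᵀ + Q = [29 -6; -6 38]
y = z − H·x̄ = [-18, 11]
S = H·P̄·Hᵀ + R = [82 -44; -44 40]
K = P̄·Hᵀ·S⁻¹ = [-71/84 -131/168; 11/168 -295/336]
x' = x̄ + K·y = [-61/168, 391/336]
P' = (I − K·H)·P̄ = [86/21 131/84; 131/84 295/168]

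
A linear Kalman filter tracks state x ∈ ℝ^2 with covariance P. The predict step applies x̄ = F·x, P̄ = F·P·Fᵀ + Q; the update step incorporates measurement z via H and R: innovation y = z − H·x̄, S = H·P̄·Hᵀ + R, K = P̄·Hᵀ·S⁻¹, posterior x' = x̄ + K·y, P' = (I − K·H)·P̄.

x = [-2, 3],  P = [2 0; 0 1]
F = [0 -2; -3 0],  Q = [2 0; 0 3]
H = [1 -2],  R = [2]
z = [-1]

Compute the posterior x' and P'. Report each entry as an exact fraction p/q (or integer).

x̄ = F·x = [-6, 6]
P̄ = F·P·Fᵀ + Q = [6 0; 0 21]
y = z − H·x̄ = [17]
S = H·P̄·Hᵀ + R = [92]
K = P̄·Hᵀ·S⁻¹ = [3/46; -21/46]
x' = x̄ + K·y = [-225/46, -81/46]
P' = (I − K·H)·P̄ = [129/23 63/23; 63/23 42/23]

x' = [-225/46, -81/46]
P' = [129/23 63/23; 63/23 42/23]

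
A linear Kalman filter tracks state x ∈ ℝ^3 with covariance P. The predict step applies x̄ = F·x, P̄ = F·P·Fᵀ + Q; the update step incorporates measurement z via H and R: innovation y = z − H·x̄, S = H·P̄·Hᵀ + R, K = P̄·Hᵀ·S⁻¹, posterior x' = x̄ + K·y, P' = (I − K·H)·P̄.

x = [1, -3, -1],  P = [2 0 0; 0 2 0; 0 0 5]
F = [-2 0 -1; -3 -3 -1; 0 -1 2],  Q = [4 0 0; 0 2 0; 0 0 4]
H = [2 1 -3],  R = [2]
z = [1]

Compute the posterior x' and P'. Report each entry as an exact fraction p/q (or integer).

x' = [-640/559, 3824/559, 661/559]
P' = [2942/559 2294/559 2672/559; 2294/559 16116/559 6842/559; 2672/559 6842/559 4130/559]

x̄ = F·x = [-1, 7, 1]
P̄ = F·P·Fᵀ + Q = [17 17 -10; 17 43 -4; -10 -4 26]
y = z − H·x̄ = [-1]
S = H·P̄·Hᵀ + R = [559]
K = P̄·Hᵀ·S⁻¹ = [81/559; 89/559; -102/559]
x' = x̄ + K·y = [-640/559, 3824/559, 661/559]
P' = (I − K·H)·P̄ = [2942/559 2294/559 2672/559; 2294/559 16116/559 6842/559; 2672/559 6842/559 4130/559]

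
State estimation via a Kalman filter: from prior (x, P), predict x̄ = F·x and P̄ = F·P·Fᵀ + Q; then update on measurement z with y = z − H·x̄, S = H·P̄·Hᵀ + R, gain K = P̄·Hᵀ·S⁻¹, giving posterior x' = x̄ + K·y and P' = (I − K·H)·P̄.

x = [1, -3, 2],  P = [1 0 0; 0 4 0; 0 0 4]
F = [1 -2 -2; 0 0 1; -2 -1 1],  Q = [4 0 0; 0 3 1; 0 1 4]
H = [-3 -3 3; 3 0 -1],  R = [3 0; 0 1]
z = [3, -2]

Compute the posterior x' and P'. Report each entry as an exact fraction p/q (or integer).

x̄ = F·x = [3, 2, 3]
P̄ = F·P·Fᵀ + Q = [37 -8 -2; -8 7 5; -2 5 16]
y = z − H·x̄ = [9, -8]
S = H·P̄·Hᵀ + R = [345 -318; -318 362]
K = P̄·Hᵀ·S⁻¹ = [378/3961 3137/7922; -451/3961 -1427/7922; 1187/3961 802/3961]
x' = x̄ + K·y = [161/233, 563/233, 950/233]
P' = (I − K·H)·P̄ = [8941/7922 13989/7922 11843/3961; 13989/7922 30307/7922 21697/3961; 11843/3961 21697/3961 34727/3961]

x' = [161/233, 563/233, 950/233]
P' = [8941/7922 13989/7922 11843/3961; 13989/7922 30307/7922 21697/3961; 11843/3961 21697/3961 34727/3961]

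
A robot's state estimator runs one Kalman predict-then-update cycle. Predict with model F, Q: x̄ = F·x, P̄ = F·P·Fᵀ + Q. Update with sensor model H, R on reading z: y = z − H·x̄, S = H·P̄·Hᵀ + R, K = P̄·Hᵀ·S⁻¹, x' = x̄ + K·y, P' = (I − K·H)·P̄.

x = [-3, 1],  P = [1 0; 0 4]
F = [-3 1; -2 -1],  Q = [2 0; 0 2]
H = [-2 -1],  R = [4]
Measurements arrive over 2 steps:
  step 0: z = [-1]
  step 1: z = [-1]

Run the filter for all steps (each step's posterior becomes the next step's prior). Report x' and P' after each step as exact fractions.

step 0: x' = [26/41, 37/41], P' = [103/41 -142/41; -142/41 312/41]
step 1: x' = [1357/975, -9119/4875], P' = [413/195 -2326/975; -2326/975 24392/4875]

step 0: x̄ = F·x = [10, 5]
step 0: P̄ = F·P·Fᵀ + Q = [15 2; 2 10]
step 0: y = z − H·x̄ = [24]
step 0: S = H·P̄·Hᵀ + R = [82]
step 0: K = P̄·Hᵀ·S⁻¹ = [-16/41; -7/41]
step 0: x' = x̄ + K·y = [26/41, 37/41]
step 0: P' = (I − K·H)·P̄ = [103/41 -142/41; -142/41 312/41]
step 1: x̄ = F·x = [-1, -89/41]
step 1: P̄ = F·P·Fᵀ + Q = [53 4; 4 238/41]
step 1: y = z − H·x̄ = [-212/41]
step 1: S = H·P̄·Hᵀ + R = [9750/41]
step 1: K = P̄·Hᵀ·S⁻¹ = [-451/975; -283/4875]
step 1: x' = x̄ + K·y = [1357/975, -9119/4875]
step 1: P' = (I − K·H)·P̄ = [413/195 -2326/975; -2326/975 24392/4875]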